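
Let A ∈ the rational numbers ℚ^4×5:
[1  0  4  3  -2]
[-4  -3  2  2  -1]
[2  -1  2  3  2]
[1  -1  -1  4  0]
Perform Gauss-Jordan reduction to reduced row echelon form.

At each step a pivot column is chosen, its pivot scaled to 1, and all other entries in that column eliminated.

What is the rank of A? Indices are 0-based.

rank = 4

[1] R0 /= 1  ⇒  (1, 0, 4, 3, -2)
     R1 -= -4·R0  ⇒  (0, -3, 18, 14, -9)
     R2 -= 2·R0  ⇒  (0, -1, -6, -3, 6)
     R3 -= 1·R0  ⇒  (0, -1, -5, 1, 2)
[2] R1 /= -3  ⇒  (0, 1, -6, -14/3, 3)
     R2 -= -1·R1  ⇒  (0, 0, -12, -23/3, 9)
     R3 -= -1·R1  ⇒  (0, 0, -11, -11/3, 5)
[3] R2 /= -12  ⇒  (0, 0, 1, 23/36, -3/4)
     R0 -= 4·R2  ⇒  (1, 0, 0, 4/9, 1)
     R1 -= -6·R2  ⇒  (0, 1, 0, -5/6, -3/2)
     R3 -= -11·R2  ⇒  (0, 0, 0, 121/36, -13/4)
[4] R3 /= 121/36  ⇒  (0, 0, 0, 1, -117/121)
     R0 -= 4/9·R3  ⇒  (1, 0, 0, 0, 173/121)
     R1 -= -5/6·R3  ⇒  (0, 1, 0, 0, -279/121)
     R2 -= 23/36·R3  ⇒  (0, 0, 1, 0, -16/121)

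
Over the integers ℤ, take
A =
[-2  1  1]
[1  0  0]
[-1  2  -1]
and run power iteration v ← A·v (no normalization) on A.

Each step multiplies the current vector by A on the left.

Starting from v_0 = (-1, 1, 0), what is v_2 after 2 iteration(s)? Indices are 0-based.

v_0 = (-1, 1, 0).
v_1 = A·v_0 = (3, -1, 3).
v_2 = A·v_1 = (-4, 3, -8).

v_2 = (-4, 3, -8)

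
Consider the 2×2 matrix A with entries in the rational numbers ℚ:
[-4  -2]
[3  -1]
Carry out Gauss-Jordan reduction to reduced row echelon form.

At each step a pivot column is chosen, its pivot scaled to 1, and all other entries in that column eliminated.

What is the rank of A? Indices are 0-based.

rank = 2

step 1: normalize row 0 (÷-4) = (1, 1/2)
  row 1: subtract 3×row0 = (0, -5/2)
step 2: normalize row 1 (÷-5/2) = (0, 1)
  row 0: subtract 1/2×row1 = (1, 0)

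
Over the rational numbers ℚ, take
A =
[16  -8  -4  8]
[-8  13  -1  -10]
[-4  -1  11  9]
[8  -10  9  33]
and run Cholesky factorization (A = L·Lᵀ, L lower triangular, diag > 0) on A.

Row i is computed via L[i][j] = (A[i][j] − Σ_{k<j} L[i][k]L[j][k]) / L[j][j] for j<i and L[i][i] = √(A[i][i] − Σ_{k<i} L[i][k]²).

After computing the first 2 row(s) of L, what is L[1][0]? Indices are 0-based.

Step 1: L[0][0] = √(16) = 4.
  L[1][0] = (-8) / L[0][0] = -2.
Step 2: L[1][1] = √(9) = 3.

L[1][0] = -2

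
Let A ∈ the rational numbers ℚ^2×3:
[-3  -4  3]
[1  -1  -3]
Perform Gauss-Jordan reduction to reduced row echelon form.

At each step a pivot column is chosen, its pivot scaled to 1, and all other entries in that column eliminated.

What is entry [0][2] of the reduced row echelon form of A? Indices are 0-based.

M[0][2] = -15/7

[1] R0 /= -3  ⇒  (1, 4/3, -1)
     R1 -= 1·R0  ⇒  (0, -7/3, -2)
[2] R1 /= -7/3  ⇒  (0, 1, 6/7)
     R0 -= 4/3·R1  ⇒  (1, 0, -15/7)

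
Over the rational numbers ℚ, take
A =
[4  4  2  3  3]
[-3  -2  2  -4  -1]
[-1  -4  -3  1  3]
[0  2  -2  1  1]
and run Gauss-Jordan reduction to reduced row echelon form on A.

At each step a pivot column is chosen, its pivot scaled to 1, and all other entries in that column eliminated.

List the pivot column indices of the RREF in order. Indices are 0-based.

pivot columns: 0, 1, 2, 3

pivot(0,0)=4: scale R0 → (1, 1, 1/2, 3/4, 3/4)
  clear (1,0): R1 −= (-3)R0 → (0, 1, 7/2, -7/4, 5/4)
  clear (2,0): R2 −= (-1)R0 → (0, -3, -5/2, 7/4, 15/4)
pivot(1,1)=1: scale R1 → (0, 1, 7/2, -7/4, 5/4)
  clear (0,1): R0 −= (1)R1 → (1, 0, -3, 5/2, -1/2)
  clear (2,1): R2 −= (-3)R1 → (0, 0, 8, -7/2, 15/2)
  clear (3,1): R3 −= (2)R1 → (0, 0, -9, 9/2, -3/2)
pivot(2,2)=8: scale R2 → (0, 0, 1, -7/16, 15/16)
  clear (0,2): R0 −= (-3)R2 → (1, 0, 0, 19/16, 37/16)
  clear (1,2): R1 −= (7/2)R2 → (0, 1, 0, -7/32, -65/32)
  clear (3,2): R3 −= (-9)R2 → (0, 0, 0, 9/16, 111/16)
pivot(3,3)=9/16: scale R3 → (0, 0, 0, 1, 37/3)
  clear (0,3): R0 −= (19/16)R3 → (1, 0, 0, 0, -37/3)
  clear (1,3): R1 −= (-7/32)R3 → (0, 1, 0, 0, 2/3)
  clear (2,3): R2 −= (-7/16)R3 → (0, 0, 1, 0, 19/3)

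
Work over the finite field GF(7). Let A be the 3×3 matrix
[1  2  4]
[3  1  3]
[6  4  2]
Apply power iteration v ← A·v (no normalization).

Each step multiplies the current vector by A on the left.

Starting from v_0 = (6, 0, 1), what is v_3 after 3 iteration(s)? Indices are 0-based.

v_0 = (6, 0, 1).
v_1 = A·v_0 = (3, 0, 3).
v_2 = A·v_1 = (1, 4, 3).
v_3 = A·v_2 = (0, 2, 0).

v_3 = (0, 2, 0)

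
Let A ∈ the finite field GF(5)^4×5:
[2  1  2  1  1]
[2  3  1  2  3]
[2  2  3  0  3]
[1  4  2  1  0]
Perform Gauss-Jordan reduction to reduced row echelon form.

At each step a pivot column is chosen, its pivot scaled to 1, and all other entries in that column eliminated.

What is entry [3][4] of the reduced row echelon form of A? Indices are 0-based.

M[3][4] = 0

[1] R0 /= 2  ⇒  (1, 3, 1, 3, 3)
     R1 -= 2·R0  ⇒  (0, 2, 4, 1, 2)
     R2 -= 2·R0  ⇒  (0, 1, 1, 4, 2)
     R3 -= 1·R0  ⇒  (0, 1, 1, 3, 2)
[2] R1 /= 2  ⇒  (0, 1, 2, 3, 1)
     R0 -= 3·R1  ⇒  (1, 0, 0, 4, 0)
     R2 -= 1·R1  ⇒  (0, 0, 4, 1, 1)
     R3 -= 1·R1  ⇒  (0, 0, 4, 0, 1)
[3] R2 /= 4  ⇒  (0, 0, 1, 4, 4)
     R1 -= 2·R2  ⇒  (0, 1, 0, 0, 3)
     R3 -= 4·R2  ⇒  (0, 0, 0, 4, 0)
[4] R3 /= 4  ⇒  (0, 0, 0, 1, 0)
     R0 -= 4·R3  ⇒  (1, 0, 0, 0, 0)
     R2 -= 4·R3  ⇒  (0, 0, 1, 0, 4)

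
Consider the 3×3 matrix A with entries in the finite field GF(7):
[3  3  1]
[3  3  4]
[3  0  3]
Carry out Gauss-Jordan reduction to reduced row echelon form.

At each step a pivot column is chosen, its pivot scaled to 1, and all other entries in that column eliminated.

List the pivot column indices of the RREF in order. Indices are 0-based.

pivot columns: 0, 1, 2

[1] R0 /= 3  ⇒  (1, 1, 5)
     R1 -= 3·R0  ⇒  (0, 0, 3)
     R2 -= 3·R0  ⇒  (0, 4, 2)
[2] R1 <-> R2
[2] R1 /= 4  ⇒  (0, 1, 4)
     R0 -= 1·R1  ⇒  (1, 0, 1)
[3] R2 /= 3  ⇒  (0, 0, 1)
     R0 -= 1·R2  ⇒  (1, 0, 0)
     R1 -= 4·R2  ⇒  (0, 1, 0)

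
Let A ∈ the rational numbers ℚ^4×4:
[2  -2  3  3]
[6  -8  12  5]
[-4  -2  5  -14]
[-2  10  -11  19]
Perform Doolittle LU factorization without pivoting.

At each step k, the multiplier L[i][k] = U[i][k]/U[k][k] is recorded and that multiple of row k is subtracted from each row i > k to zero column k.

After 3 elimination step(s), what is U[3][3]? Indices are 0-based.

U[3][3] = -2

k=0: U[0][0]=2
  eliminate (1,0): mult=3, new row 1: (0, -2, 3, -4); set L[1][0]=3
  eliminate (2,0): mult=-2, new row 2: (0, -6, 11, -8); set L[2][0]=-2
  eliminate (3,0): mult=-1, new row 3: (0, 8, -8, 22); set L[3][0]=-1
k=1: U[1][1]=-2
  eliminate (2,1): mult=3, new row 2: (0, 0, 2, 4); set L[2][1]=3
  eliminate (3,1): mult=-4, new row 3: (0, 0, 4, 6); set L[3][1]=-4
k=2: U[2][2]=2
  eliminate (3,2): mult=2, new row 3: (0, 0, 0, -2); set L[3][2]=2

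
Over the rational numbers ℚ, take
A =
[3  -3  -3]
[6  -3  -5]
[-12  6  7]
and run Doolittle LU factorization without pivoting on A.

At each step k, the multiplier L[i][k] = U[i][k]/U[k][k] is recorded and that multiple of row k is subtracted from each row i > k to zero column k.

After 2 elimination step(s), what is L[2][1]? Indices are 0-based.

L[2][1] = -2

k=0: U[0][0]=3
  eliminate (1,0): mult=2, new row 1: (0, 3, 1); set L[1][0]=2
  eliminate (2,0): mult=-4, new row 2: (0, -6, -5); set L[2][0]=-4
k=1: U[1][1]=3
  eliminate (2,1): mult=-2, new row 2: (0, 0, -3); set L[2][1]=-2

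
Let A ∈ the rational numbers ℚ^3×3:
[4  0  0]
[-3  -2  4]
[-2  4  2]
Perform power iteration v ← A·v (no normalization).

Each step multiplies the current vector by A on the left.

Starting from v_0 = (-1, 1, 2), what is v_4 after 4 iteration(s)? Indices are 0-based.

v_4 = (-256, 904, 1664)

v_0 = (-1, 1, 2).
v_1 = A·v_0 = (-4, 9, 10).
v_2 = A·v_1 = (-16, 34, 64).
v_3 = A·v_2 = (-64, 236, 296).
v_4 = A·v_3 = (-256, 904, 1664).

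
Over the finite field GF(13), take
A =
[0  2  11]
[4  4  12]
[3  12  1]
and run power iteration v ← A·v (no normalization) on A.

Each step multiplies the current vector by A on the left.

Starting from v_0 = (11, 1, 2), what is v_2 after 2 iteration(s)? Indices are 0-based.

v_2 = (11, 12, 8)

v_0 = (11, 1, 2).
v_1 = A·v_0 = (11, 7, 8).
v_2 = A·v_1 = (11, 12, 8).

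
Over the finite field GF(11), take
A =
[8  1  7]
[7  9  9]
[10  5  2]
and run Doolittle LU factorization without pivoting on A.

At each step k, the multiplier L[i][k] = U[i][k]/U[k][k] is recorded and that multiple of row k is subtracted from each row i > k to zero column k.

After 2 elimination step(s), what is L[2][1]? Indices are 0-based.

L[2][1] = 3

k=0: U[0][0]=8
  eliminate (1,0): mult=5, new row 1: (0, 4, 7); set L[1][0]=5
  eliminate (2,0): mult=4, new row 2: (0, 1, 7); set L[2][0]=4
k=1: U[1][1]=4
  eliminate (2,1): mult=3, new row 2: (0, 0, 8); set L[2][1]=3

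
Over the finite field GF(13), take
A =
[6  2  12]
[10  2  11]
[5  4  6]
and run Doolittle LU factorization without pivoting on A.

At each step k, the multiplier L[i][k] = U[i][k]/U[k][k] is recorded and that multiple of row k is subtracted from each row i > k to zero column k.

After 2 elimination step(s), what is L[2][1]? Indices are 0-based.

Step 1: pivot at (0,0) is 6.
  row1 ← row1 − (6)·row0  ⇒  L[1][0]=6, U row1=(0, 3, 4)
  row2 ← row2 − (3)·row0  ⇒  L[2][0]=3, U row2=(0, 11, 9)
Step 2: pivot at (1,1) is 3.
  row2 ← row2 − (8)·row1  ⇒  L[2][1]=8, U row2=(0, 0, 3)

L[2][1] = 8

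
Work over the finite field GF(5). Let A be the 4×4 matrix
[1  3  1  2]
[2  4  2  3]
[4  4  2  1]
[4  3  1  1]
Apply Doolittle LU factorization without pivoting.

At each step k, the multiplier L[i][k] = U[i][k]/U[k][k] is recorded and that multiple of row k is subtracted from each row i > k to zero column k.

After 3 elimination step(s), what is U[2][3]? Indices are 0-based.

U[2][3] = 2

Step 1: pivot at (0,0) is 1.
  row1 ← row1 − (2)·row0  ⇒  L[1][0]=2, U row1=(0, 3, 0, 4)
  row2 ← row2 − (4)·row0  ⇒  L[2][0]=4, U row2=(0, 2, 3, 3)
  row3 ← row3 − (4)·row0  ⇒  L[3][0]=4, U row3=(0, 1, 2, 3)
Step 2: pivot at (1,1) is 3.
  row2 ← row2 − (4)·row1  ⇒  L[2][1]=4, U row2=(0, 0, 3, 2)
  row3 ← row3 − (2)·row1  ⇒  L[3][1]=2, U row3=(0, 0, 2, 0)
Step 3: pivot at (2,2) is 3.
  row3 ← row3 − (4)·row2  ⇒  L[3][2]=4, U row3=(0, 0, 0, 2)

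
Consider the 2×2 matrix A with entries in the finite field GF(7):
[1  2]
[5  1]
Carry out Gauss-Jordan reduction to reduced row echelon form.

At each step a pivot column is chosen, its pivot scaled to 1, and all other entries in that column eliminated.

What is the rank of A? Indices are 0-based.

rank = 2

pivot(0,0)=1: scale R0 → (1, 2)
  clear (1,0): R1 −= (5)R0 → (0, 5)
pivot(1,1)=5: scale R1 → (0, 1)
  clear (0,1): R0 −= (2)R1 → (1, 0)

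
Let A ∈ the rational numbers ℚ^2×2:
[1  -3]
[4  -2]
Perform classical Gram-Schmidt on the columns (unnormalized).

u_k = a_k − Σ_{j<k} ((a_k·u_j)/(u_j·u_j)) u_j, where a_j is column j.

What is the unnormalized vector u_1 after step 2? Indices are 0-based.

u_1 = (-40/17, 10/17)

Step 1: u_0 = a_0 = (1, 4).
Step 2: u_1 = a_1 − (-11/17)·u_0 = (-40/17, 10/17).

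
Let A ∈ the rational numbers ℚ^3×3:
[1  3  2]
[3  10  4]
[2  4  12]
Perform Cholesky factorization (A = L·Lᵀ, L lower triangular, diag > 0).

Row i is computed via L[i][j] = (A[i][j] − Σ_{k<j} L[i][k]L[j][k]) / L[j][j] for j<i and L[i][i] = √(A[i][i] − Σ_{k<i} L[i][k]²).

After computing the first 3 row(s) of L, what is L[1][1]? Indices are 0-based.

L[1][1] = 1

Step 1: L[0][0] = √(1) = 1.
  L[1][0] = (3) / L[0][0] = 3.
Step 2: L[1][1] = √(1) = 1.
  L[2][0] = (2) / L[0][0] = 2.
  L[2][1] = (-2) / L[1][1] = -2.
Step 3: L[2][2] = √(4) = 2.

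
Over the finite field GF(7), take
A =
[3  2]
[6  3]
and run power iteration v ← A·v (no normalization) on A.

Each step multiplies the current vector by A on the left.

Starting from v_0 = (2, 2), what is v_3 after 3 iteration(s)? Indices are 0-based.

v_3 = (6, 3)

v_0 = (2, 2).
v_1 = A·v_0 = (3, 4).
v_2 = A·v_1 = (3, 2).
v_3 = A·v_2 = (6, 3).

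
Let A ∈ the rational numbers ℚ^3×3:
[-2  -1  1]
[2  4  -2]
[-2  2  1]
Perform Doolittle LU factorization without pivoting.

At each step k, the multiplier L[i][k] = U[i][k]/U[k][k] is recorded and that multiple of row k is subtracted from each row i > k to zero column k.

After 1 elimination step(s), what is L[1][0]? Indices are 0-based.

L[1][0] = -1

Step 1: pivot at (0,0) is -2.
  row1 ← row1 − (-1)·row0  ⇒  L[1][0]=-1, U row1=(0, 3, -1)
  row2 ← row2 − (1)·row0  ⇒  L[2][0]=1, U row2=(0, 3, 0)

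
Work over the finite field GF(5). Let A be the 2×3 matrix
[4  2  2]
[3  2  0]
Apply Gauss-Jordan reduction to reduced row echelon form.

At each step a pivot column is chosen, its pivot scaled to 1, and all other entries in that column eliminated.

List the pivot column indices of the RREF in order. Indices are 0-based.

pivot columns: 0, 1

pivot(0,0)=4: scale R0 → (1, 3, 3)
  clear (1,0): R1 −= (3)R0 → (0, 3, 1)
pivot(1,1)=3: scale R1 → (0, 1, 2)
  clear (0,1): R0 −= (3)R1 → (1, 0, 2)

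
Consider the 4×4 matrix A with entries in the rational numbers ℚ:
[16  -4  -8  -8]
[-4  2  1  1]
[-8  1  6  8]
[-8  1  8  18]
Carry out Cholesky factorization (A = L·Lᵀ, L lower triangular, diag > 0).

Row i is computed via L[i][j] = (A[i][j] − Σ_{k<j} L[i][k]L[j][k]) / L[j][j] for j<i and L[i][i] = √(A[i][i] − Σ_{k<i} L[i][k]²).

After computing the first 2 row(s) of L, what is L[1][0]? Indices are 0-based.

Step 1: L[0][0] = √(16) = 4.
  L[1][0] = (-4) / L[0][0] = -1.
Step 2: L[1][1] = √(1) = 1.

L[1][0] = -1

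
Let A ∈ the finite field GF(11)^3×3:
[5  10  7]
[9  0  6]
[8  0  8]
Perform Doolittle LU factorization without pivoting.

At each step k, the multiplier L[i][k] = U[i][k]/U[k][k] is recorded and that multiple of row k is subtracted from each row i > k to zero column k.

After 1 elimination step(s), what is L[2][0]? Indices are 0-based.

Step 1: pivot at (0,0) is 5.
  row1 ← row1 − (4)·row0  ⇒  L[1][0]=4, U row1=(0, 4, 0)
  row2 ← row2 − (6)·row0  ⇒  L[2][0]=6, U row2=(0, 6, 10)

L[2][0] = 6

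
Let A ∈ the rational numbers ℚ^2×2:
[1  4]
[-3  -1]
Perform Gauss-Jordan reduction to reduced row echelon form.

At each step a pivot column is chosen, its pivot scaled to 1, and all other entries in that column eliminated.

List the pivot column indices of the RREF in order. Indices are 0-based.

pivot columns: 0, 1

pivot(0,0)=1: scale R0 → (1, 4)
  clear (1,0): R1 −= (-3)R0 → (0, 11)
pivot(1,1)=11: scale R1 → (0, 1)
  clear (0,1): R0 −= (4)R1 → (1, 0)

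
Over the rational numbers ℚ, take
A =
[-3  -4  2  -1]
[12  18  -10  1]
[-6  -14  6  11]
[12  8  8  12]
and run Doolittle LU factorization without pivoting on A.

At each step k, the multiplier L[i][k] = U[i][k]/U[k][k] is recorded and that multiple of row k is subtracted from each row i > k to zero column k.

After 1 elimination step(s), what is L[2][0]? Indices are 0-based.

[col 0] pivot -3
  R1 -= -4*R0 → (0, 2, -2, -3)  (L[1][0] := -4)
  R2 -= 2*R0 → (0, -6, 2, 13)  (L[2][0] := 2)
  R3 -= -4*R0 → (0, -8, 16, 8)  (L[3][0] := -4)

L[2][0] = 2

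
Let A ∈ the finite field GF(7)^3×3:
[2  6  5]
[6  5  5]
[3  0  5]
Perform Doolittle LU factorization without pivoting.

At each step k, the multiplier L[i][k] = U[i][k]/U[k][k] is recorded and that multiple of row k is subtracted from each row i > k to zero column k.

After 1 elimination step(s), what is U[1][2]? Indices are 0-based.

k=0: U[0][0]=2
  eliminate (1,0): mult=3, new row 1: (0, 1, 4); set L[1][0]=3
  eliminate (2,0): mult=5, new row 2: (0, 5, 1); set L[2][0]=5

U[1][2] = 4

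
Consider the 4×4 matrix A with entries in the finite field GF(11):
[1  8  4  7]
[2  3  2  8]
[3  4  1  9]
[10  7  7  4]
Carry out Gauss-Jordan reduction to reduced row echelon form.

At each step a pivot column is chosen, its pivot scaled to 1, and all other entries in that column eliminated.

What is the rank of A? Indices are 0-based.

pivot(0,0)=1: scale R0 → (1, 8, 4, 7)
  clear (1,0): R1 −= (2)R0 → (0, 9, 5, 5)
  clear (2,0): R2 −= (3)R0 → (0, 2, 0, 10)
  clear (3,0): R3 −= (10)R0 → (0, 4, 0, 0)
pivot(1,1)=9: scale R1 → (0, 1, 3, 3)
  clear (0,1): R0 −= (8)R1 → (1, 0, 2, 5)
  clear (2,1): R2 −= (2)R1 → (0, 0, 5, 4)
  clear (3,1): R3 −= (4)R1 → (0, 0, 10, 10)
pivot(2,2)=5: scale R2 → (0, 0, 1, 3)
  clear (0,2): R0 −= (2)R2 → (1, 0, 0, 10)
  clear (1,2): R1 −= (3)R2 → (0, 1, 0, 5)
  clear (3,2): R3 −= (10)R2 → (0, 0, 0, 2)
pivot(3,3)=2: scale R3 → (0, 0, 0, 1)
  clear (0,3): R0 −= (10)R3 → (1, 0, 0, 0)
  clear (1,3): R1 −= (5)R3 → (0, 1, 0, 0)
  clear (2,3): R2 −= (3)R3 → (0, 0, 1, 0)

rank = 4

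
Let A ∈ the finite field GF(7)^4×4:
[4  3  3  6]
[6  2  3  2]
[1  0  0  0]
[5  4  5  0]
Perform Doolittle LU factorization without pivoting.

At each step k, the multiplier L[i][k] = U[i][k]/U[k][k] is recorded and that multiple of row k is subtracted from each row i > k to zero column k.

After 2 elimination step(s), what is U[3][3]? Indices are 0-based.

Step 1: pivot at (0,0) is 4.
  row1 ← row1 − (5)·row0  ⇒  L[1][0]=5, U row1=(0, 1, 2, 0)
  row2 ← row2 − (2)·row0  ⇒  L[2][0]=2, U row2=(0, 1, 1, 2)
  row3 ← row3 − (3)·row0  ⇒  L[3][0]=3, U row3=(0, 2, 3, 3)
Step 2: pivot at (1,1) is 1.
  row2 ← row2 − (1)·row1  ⇒  L[2][1]=1, U row2=(0, 0, 6, 2)
  row3 ← row3 − (2)·row1  ⇒  L[3][1]=2, U row3=(0, 0, 6, 3)

U[3][3] = 3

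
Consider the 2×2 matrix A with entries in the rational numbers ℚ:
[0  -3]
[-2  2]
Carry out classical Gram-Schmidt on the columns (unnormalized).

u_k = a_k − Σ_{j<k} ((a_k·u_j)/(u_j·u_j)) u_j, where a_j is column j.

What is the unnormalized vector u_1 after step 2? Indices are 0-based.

u_1 = (-3, 0)

Step 1: u_0 = a_0 = (0, -2).
Step 2: u_1 = a_1 − (-1)·u_0 = (-3, 0).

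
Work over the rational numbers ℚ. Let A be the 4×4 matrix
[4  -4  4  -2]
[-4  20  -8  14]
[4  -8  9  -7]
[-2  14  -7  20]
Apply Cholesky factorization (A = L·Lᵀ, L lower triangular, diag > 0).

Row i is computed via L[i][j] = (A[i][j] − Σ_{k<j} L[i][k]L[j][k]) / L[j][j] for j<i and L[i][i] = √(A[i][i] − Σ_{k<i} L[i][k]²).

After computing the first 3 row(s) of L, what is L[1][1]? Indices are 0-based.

L[1][1] = 4

Step 1: L[0][0] = √(4) = 2.
  L[1][0] = (-4) / L[0][0] = -2.
Step 2: L[1][1] = √(16) = 4.
  L[2][0] = (4) / L[0][0] = 2.
  L[2][1] = (-4) / L[1][1] = -1.
Step 3: L[2][2] = √(4) = 2.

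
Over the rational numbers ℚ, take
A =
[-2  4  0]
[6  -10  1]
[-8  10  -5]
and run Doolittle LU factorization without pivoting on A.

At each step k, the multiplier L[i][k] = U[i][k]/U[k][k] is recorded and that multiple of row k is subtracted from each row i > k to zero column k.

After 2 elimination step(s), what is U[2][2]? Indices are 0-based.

k=0: U[0][0]=-2
  eliminate (1,0): mult=-3, new row 1: (0, 2, 1); set L[1][0]=-3
  eliminate (2,0): mult=4, new row 2: (0, -6, -5); set L[2][0]=4
k=1: U[1][1]=2
  eliminate (2,1): mult=-3, new row 2: (0, 0, -2); set L[2][1]=-3

U[2][2] = -2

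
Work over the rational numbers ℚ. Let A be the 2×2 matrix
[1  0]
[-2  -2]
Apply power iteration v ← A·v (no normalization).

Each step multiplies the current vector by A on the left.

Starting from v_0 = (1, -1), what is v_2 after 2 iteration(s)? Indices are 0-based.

v_2 = (1, -2)

v_0 = (1, -1).
v_1 = A·v_0 = (1, 0).
v_2 = A·v_1 = (1, -2).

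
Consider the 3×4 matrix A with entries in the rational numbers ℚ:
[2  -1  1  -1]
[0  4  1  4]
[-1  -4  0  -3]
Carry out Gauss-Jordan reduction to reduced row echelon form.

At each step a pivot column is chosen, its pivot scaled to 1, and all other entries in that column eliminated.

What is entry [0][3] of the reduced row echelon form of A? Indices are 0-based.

M[0][3] = -5/13

[1] R0 /= 2  ⇒  (1, -1/2, 1/2, -1/2)
     R2 -= -1·R0  ⇒  (0, -9/2, 1/2, -7/2)
[2] R1 /= 4  ⇒  (0, 1, 1/4, 1)
     R0 -= -1/2·R1  ⇒  (1, 0, 5/8, 0)
     R2 -= -9/2·R1  ⇒  (0, 0, 13/8, 1)
[3] R2 /= 13/8  ⇒  (0, 0, 1, 8/13)
     R0 -= 5/8·R2  ⇒  (1, 0, 0, -5/13)
     R1 -= 1/4·R2  ⇒  (0, 1, 0, 11/13)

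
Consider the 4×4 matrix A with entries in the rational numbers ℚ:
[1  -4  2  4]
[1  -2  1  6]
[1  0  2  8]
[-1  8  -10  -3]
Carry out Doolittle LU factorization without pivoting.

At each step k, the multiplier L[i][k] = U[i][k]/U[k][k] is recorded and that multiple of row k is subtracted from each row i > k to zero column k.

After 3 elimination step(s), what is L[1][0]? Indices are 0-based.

[col 0] pivot 1
  R1 -= 1*R0 → (0, 2, -1, 2)  (L[1][0] := 1)
  R2 -= 1*R0 → (0, 4, 0, 4)  (L[2][0] := 1)
  R3 -= -1*R0 → (0, 4, -8, 1)  (L[3][0] := -1)
[col 1] pivot 2
  R2 -= 2*R1 → (0, 0, 2, 0)  (L[2][1] := 2)
  R3 -= 2*R1 → (0, 0, -6, -3)  (L[3][1] := 2)
[col 2] pivot 2
  R3 -= -3*R2 → (0, 0, 0, -3)  (L[3][2] := -3)

L[1][0] = 1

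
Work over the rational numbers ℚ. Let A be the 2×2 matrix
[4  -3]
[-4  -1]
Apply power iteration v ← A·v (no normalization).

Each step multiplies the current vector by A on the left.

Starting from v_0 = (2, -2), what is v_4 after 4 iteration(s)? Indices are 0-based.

v_0 = (2, -2).
v_1 = A·v_0 = (14, -6).
v_2 = A·v_1 = (74, -50).
v_3 = A·v_2 = (446, -246).
v_4 = A·v_3 = (2522, -1538).

v_4 = (2522, -1538)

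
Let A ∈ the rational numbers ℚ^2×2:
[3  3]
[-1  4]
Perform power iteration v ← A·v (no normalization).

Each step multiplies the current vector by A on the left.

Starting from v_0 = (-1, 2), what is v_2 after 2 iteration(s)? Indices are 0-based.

v_2 = (36, 33)

v_0 = (-1, 2).
v_1 = A·v_0 = (3, 9).
v_2 = A·v_1 = (36, 33).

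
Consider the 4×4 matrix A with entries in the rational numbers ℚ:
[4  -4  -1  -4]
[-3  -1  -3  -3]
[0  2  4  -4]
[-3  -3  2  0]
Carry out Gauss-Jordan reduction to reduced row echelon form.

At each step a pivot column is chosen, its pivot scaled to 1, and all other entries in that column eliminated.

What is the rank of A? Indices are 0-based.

step 1: normalize row 0 (÷4) = (1, -1, -1/4, -1)
  row 1: subtract -3×row0 = (0, -4, -15/4, -6)
  row 3: subtract -3×row0 = (0, -6, 5/4, -3)
step 2: normalize row 1 (÷-4) = (0, 1, 15/16, 3/2)
  row 0: subtract -1×row1 = (1, 0, 11/16, 1/2)
  row 2: subtract 2×row1 = (0, 0, 17/8, -7)
  row 3: subtract -6×row1 = (0, 0, 55/8, 6)
step 3: normalize row 2 (÷17/8) = (0, 0, 1, -56/17)
  row 0: subtract 11/16×row2 = (1, 0, 0, 47/17)
  row 1: subtract 15/16×row2 = (0, 1, 0, 78/17)
  row 3: subtract 55/8×row2 = (0, 0, 0, 487/17)
step 4: normalize row 3 (÷487/17) = (0, 0, 0, 1)
  row 0: subtract 47/17×row3 = (1, 0, 0, 0)
  row 1: subtract 78/17×row3 = (0, 1, 0, 0)
  row 2: subtract -56/17×row3 = (0, 0, 1, 0)

rank = 4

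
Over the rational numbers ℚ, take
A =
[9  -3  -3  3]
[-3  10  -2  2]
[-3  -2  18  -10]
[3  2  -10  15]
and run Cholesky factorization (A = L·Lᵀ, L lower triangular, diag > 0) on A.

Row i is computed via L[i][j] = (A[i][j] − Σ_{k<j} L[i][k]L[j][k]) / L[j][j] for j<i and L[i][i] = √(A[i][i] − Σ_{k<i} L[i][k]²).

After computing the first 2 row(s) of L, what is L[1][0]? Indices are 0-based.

Step 1: L[0][0] = √(9) = 3.
  L[1][0] = (-3) / L[0][0] = -1.
Step 2: L[1][1] = √(9) = 3.

L[1][0] = -1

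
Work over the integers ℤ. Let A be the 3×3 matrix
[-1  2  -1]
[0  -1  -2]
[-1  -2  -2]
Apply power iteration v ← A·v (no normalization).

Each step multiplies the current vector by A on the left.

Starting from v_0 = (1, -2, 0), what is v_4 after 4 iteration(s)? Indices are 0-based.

v_4 = (33, -58, -59)

v_0 = (1, -2, 0).
v_1 = A·v_0 = (-5, 2, 3).
v_2 = A·v_1 = (6, -8, -5).
v_3 = A·v_2 = (-17, 18, 20).
v_4 = A·v_3 = (33, -58, -59).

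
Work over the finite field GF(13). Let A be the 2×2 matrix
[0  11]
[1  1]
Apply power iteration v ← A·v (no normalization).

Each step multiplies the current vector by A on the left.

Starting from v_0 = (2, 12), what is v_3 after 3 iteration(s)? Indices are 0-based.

v_0 = (2, 12).
v_1 = A·v_0 = (2, 1).
v_2 = A·v_1 = (11, 3).
v_3 = A·v_2 = (7, 1).

v_3 = (7, 1)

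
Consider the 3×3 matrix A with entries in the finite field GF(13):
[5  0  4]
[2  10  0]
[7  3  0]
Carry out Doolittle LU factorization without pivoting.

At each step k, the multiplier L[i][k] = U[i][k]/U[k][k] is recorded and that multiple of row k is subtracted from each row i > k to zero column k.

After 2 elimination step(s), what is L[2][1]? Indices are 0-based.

L[2][1] = 12

Step 1: pivot at (0,0) is 5.
  row1 ← row1 − (3)·row0  ⇒  L[1][0]=3, U row1=(0, 10, 1)
  row2 ← row2 − (4)·row0  ⇒  L[2][0]=4, U row2=(0, 3, 10)
Step 2: pivot at (1,1) is 10.
  row2 ← row2 − (12)·row1  ⇒  L[2][1]=12, U row2=(0, 0, 11)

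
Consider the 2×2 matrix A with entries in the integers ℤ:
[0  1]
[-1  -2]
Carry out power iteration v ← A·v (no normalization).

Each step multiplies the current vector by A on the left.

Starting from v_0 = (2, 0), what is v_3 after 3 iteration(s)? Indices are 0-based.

v_3 = (4, -6)

v_0 = (2, 0).
v_1 = A·v_0 = (0, -2).
v_2 = A·v_1 = (-2, 4).
v_3 = A·v_2 = (4, -6).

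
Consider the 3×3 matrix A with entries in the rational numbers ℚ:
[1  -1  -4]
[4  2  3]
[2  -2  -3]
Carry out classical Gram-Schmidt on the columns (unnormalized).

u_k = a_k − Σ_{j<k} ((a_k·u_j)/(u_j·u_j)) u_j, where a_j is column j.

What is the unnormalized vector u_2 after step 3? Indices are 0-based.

Step 1: u_0 = a_0 = (1, 4, 2).
Step 2: u_1 = a_1 − (1/7)·u_0 = (-8/7, 10/7, -16/7).
Step 3: u_2 = a_2 − (2/21)·u_0 − (11/6)·u_1 = (-2, 0, 1).

u_2 = (-2, 0, 1)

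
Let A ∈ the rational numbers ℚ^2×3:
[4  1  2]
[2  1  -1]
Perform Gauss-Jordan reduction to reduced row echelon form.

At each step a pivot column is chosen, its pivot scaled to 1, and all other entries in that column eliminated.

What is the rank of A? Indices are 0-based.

step 1: normalize row 0 (÷4) = (1, 1/4, 1/2)
  row 1: subtract 2×row0 = (0, 1/2, -2)
step 2: normalize row 1 (÷1/2) = (0, 1, -4)
  row 0: subtract 1/4×row1 = (1, 0, 3/2)

rank = 2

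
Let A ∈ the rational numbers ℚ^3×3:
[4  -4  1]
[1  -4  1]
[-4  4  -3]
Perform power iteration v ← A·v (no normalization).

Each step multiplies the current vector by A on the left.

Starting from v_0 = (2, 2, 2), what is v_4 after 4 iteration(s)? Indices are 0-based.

v_0 = (2, 2, 2).
v_1 = A·v_0 = (2, -4, -6).
v_2 = A·v_1 = (18, 12, -6).
v_3 = A·v_2 = (18, -36, -6).
v_4 = A·v_3 = (210, 156, -198).

v_4 = (210, 156, -198)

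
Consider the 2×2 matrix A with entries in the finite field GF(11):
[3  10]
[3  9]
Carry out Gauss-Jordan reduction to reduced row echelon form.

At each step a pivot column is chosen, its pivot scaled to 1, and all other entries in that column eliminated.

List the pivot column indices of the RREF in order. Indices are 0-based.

pivot columns: 0, 1

step 1: normalize row 0 (÷3) = (1, 7)
  row 1: subtract 3×row0 = (0, 10)
step 2: normalize row 1 (÷10) = (0, 1)
  row 0: subtract 7×row1 = (1, 0)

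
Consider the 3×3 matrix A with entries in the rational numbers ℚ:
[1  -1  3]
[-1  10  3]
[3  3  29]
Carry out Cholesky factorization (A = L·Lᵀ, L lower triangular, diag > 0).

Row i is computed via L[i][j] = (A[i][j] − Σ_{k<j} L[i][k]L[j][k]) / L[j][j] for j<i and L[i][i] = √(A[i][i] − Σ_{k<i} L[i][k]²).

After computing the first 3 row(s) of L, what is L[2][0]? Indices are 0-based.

L[2][0] = 3

Step 1: L[0][0] = √(1) = 1.
  L[1][0] = (-1) / L[0][0] = -1.
Step 2: L[1][1] = √(9) = 3.
  L[2][0] = (3) / L[0][0] = 3.
  L[2][1] = (6) / L[1][1] = 2.
Step 3: L[2][2] = √(16) = 4.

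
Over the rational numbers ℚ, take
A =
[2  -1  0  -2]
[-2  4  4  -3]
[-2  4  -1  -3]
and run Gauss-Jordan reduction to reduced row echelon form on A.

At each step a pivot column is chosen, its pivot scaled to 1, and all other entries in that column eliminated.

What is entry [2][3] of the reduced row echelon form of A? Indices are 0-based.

pivot(0,0)=2: scale R0 → (1, -1/2, 0, -1)
  clear (1,0): R1 −= (-2)R0 → (0, 3, 4, -5)
  clear (2,0): R2 −= (-2)R0 → (0, 3, -1, -5)
pivot(1,1)=3: scale R1 → (0, 1, 4/3, -5/3)
  clear (0,1): R0 −= (-1/2)R1 → (1, 0, 2/3, -11/6)
  clear (2,1): R2 −= (3)R1 → (0, 0, -5, 0)
pivot(2,2)=-5: scale R2 → (0, 0, 1, 0)
  clear (0,2): R0 −= (2/3)R2 → (1, 0, 0, -11/6)
  clear (1,2): R1 −= (4/3)R2 → (0, 1, 0, -5/3)

M[2][3] = 0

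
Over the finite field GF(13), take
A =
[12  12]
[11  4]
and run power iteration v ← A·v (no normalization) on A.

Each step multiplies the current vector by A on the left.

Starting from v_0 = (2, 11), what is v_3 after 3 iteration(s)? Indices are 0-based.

v_3 = (10, 5)

v_0 = (2, 11).
v_1 = A·v_0 = (0, 1).
v_2 = A·v_1 = (12, 4).
v_3 = A·v_2 = (10, 5).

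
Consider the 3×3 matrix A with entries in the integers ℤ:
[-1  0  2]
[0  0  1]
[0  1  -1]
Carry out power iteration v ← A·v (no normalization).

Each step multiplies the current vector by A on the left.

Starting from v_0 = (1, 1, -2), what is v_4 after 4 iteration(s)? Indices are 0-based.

v_4 = (37, 8, -13)

v_0 = (1, 1, -2).
v_1 = A·v_0 = (-5, -2, 3).
v_2 = A·v_1 = (11, 3, -5).
v_3 = A·v_2 = (-21, -5, 8).
v_4 = A·v_3 = (37, 8, -13).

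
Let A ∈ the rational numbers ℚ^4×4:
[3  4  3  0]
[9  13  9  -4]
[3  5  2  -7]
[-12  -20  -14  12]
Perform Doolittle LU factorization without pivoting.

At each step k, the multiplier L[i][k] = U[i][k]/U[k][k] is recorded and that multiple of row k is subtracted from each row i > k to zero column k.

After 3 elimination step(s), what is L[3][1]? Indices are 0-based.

[col 0] pivot 3
  R1 -= 3*R0 → (0, 1, 0, -4)  (L[1][0] := 3)
  R2 -= 1*R0 → (0, 1, -1, -7)  (L[2][0] := 1)
  R3 -= -4*R0 → (0, -4, -2, 12)  (L[3][0] := -4)
[col 1] pivot 1
  R2 -= 1*R1 → (0, 0, -1, -3)  (L[2][1] := 1)
  R3 -= -4*R1 → (0, 0, -2, -4)  (L[3][1] := -4)
[col 2] pivot -1
  R3 -= 2*R2 → (0, 0, 0, 2)  (L[3][2] := 2)

L[3][1] = -4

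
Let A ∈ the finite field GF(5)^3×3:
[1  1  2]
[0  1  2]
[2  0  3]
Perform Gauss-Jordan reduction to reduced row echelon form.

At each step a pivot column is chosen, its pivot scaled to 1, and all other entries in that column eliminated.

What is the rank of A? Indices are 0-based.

[1] R0 /= 1  ⇒  (1, 1, 2)
     R2 -= 2·R0  ⇒  (0, 3, 4)
[2] R1 /= 1  ⇒  (0, 1, 2)
     R0 -= 1·R1  ⇒  (1, 0, 0)
     R2 -= 3·R1  ⇒  (0, 0, 3)
[3] R2 /= 3  ⇒  (0, 0, 1)
     R1 -= 2·R2  ⇒  (0, 1, 0)

rank = 3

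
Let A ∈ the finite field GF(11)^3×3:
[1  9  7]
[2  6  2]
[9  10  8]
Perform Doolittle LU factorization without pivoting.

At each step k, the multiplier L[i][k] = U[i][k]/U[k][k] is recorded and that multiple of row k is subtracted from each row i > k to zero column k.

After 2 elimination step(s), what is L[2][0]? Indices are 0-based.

Step 1: pivot at (0,0) is 1.
  row1 ← row1 − (2)·row0  ⇒  L[1][0]=2, U row1=(0, 10, 10)
  row2 ← row2 − (9)·row0  ⇒  L[2][0]=9, U row2=(0, 6, 0)
Step 2: pivot at (1,1) is 10.
  row2 ← row2 − (5)·row1  ⇒  L[2][1]=5, U row2=(0, 0, 5)

L[2][0] = 9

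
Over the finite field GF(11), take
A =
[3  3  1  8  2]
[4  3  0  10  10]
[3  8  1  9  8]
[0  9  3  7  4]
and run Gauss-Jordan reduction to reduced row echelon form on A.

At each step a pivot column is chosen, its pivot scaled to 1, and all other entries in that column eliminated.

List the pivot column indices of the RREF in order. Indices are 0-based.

pivot columns: 0, 1, 2, 3

pivot(0,0)=3: scale R0 → (1, 1, 4, 10, 8)
  clear (1,0): R1 −= (4)R0 → (0, 10, 6, 3, 0)
  clear (2,0): R2 −= (3)R0 → (0, 5, 0, 1, 6)
pivot(1,1)=10: scale R1 → (0, 1, 5, 8, 0)
  clear (0,1): R0 −= (1)R1 → (1, 0, 10, 2, 8)
  clear (2,1): R2 −= (5)R1 → (0, 0, 8, 5, 6)
  clear (3,1): R3 −= (9)R1 → (0, 0, 2, 1, 4)
pivot(2,2)=8: scale R2 → (0, 0, 1, 2, 9)
  clear (0,2): R0 −= (10)R2 → (1, 0, 0, 4, 6)
  clear (1,2): R1 −= (5)R2 → (0, 1, 0, 9, 10)
  clear (3,2): R3 −= (2)R2 → (0, 0, 0, 8, 8)
pivot(3,3)=8: scale R3 → (0, 0, 0, 1, 1)
  clear (0,3): R0 −= (4)R3 → (1, 0, 0, 0, 2)
  clear (1,3): R1 −= (9)R3 → (0, 1, 0, 0, 1)
  clear (2,3): R2 −= (2)R3 → (0, 0, 1, 0, 7)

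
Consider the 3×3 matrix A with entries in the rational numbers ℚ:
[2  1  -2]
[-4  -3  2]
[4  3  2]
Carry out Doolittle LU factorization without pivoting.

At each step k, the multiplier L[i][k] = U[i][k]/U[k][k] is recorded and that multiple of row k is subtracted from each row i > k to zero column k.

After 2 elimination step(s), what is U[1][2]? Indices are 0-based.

[col 0] pivot 2
  R1 -= -2*R0 → (0, -1, -2)  (L[1][0] := -2)
  R2 -= 2*R0 → (0, 1, 6)  (L[2][0] := 2)
[col 1] pivot -1
  R2 -= -1*R1 → (0, 0, 4)  (L[2][1] := -1)

U[1][2] = -2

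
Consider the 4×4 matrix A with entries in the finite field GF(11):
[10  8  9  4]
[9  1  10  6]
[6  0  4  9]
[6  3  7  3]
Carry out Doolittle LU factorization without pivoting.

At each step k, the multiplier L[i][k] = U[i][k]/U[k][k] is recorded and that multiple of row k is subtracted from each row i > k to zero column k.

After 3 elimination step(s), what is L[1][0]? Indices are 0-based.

L[1][0] = 2

Step 1: pivot at (0,0) is 10.
  row1 ← row1 − (2)·row0  ⇒  L[1][0]=2, U row1=(0, 7, 3, 9)
  row2 ← row2 − (5)·row0  ⇒  L[2][0]=5, U row2=(0, 4, 3, 0)
  row3 ← row3 − (5)·row0  ⇒  L[3][0]=5, U row3=(0, 7, 6, 5)
Step 2: pivot at (1,1) is 7.
  row2 ← row2 − (10)·row1  ⇒  L[2][1]=10, U row2=(0, 0, 6, 9)
  row3 ← row3 − (1)·row1  ⇒  L[3][1]=1, U row3=(0, 0, 3, 7)
Step 3: pivot at (2,2) is 6.
  row3 ← row3 − (6)·row2  ⇒  L[3][2]=6, U row3=(0, 0, 0, 8)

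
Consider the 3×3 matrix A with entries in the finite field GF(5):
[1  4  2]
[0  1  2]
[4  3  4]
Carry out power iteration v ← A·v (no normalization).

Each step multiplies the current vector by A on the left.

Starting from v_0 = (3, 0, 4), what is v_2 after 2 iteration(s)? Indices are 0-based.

v_2 = (4, 4, 0)

v_0 = (3, 0, 4).
v_1 = A·v_0 = (1, 3, 3).
v_2 = A·v_1 = (4, 4, 0).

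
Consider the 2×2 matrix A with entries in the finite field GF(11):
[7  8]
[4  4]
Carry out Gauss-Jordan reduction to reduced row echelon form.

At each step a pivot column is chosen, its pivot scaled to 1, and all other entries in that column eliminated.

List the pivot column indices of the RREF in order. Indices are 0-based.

pivot columns: 0, 1

step 1: normalize row 0 (÷7) = (1, 9)
  row 1: subtract 4×row0 = (0, 1)
step 2: normalize row 1 (÷1) = (0, 1)
  row 0: subtract 9×row1 = (1, 0)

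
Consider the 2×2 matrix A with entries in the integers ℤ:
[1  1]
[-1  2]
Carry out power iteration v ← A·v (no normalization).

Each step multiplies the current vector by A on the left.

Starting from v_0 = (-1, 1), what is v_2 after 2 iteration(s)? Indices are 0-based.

v_0 = (-1, 1).
v_1 = A·v_0 = (0, 3).
v_2 = A·v_1 = (3, 6).

v_2 = (3, 6)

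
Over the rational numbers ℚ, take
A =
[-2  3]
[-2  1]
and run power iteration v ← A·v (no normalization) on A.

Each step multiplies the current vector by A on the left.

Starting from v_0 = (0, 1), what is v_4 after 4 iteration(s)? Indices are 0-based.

v_4 = (21, 19)

v_0 = (0, 1).
v_1 = A·v_0 = (3, 1).
v_2 = A·v_1 = (-3, -5).
v_3 = A·v_2 = (-9, 1).
v_4 = A·v_3 = (21, 19).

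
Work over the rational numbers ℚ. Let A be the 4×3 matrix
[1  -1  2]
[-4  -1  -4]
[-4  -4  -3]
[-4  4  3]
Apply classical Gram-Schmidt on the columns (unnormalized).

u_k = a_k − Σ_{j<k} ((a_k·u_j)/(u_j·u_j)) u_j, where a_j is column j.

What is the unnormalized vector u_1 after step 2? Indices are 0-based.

u_1 = (-52/49, -37/49, -184/49, 208/49)

Step 1: u_0 = a_0 = (1, -4, -4, -4).
Step 2: u_1 = a_1 − (3/49)·u_0 = (-52/49, -37/49, -184/49, 208/49).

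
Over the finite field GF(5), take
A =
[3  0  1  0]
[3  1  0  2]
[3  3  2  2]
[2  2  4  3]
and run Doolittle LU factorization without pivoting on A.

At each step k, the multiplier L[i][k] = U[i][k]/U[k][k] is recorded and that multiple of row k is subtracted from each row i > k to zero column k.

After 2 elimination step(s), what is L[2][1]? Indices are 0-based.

[col 0] pivot 3
  R1 -= 1*R0 → (0, 1, 4, 2)  (L[1][0] := 1)
  R2 -= 1*R0 → (0, 3, 1, 2)  (L[2][0] := 1)
  R3 -= 4*R0 → (0, 2, 0, 3)  (L[3][0] := 4)
[col 1] pivot 1
  R2 -= 3*R1 → (0, 0, 4, 1)  (L[2][1] := 3)
  R3 -= 2*R1 → (0, 0, 2, 4)  (L[3][1] := 2)

L[2][1] = 3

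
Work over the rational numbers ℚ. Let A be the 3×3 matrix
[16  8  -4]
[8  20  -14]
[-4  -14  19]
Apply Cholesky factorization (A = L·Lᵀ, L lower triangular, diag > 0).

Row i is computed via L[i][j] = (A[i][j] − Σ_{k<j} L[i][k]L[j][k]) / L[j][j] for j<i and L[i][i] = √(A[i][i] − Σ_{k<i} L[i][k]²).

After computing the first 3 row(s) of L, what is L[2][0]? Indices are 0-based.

Step 1: L[0][0] = √(16) = 4.
  L[1][0] = (8) / L[0][0] = 2.
Step 2: L[1][1] = √(16) = 4.
  L[2][0] = (-4) / L[0][0] = -1.
  L[2][1] = (-12) / L[1][1] = -3.
Step 3: L[2][2] = √(9) = 3.

L[2][0] = -1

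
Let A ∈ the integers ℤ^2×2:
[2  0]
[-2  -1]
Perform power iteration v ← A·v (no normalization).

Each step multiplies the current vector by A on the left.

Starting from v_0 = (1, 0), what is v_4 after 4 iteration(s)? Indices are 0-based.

v_4 = (16, -10)

v_0 = (1, 0).
v_1 = A·v_0 = (2, -2).
v_2 = A·v_1 = (4, -2).
v_3 = A·v_2 = (8, -6).
v_4 = A·v_3 = (16, -10).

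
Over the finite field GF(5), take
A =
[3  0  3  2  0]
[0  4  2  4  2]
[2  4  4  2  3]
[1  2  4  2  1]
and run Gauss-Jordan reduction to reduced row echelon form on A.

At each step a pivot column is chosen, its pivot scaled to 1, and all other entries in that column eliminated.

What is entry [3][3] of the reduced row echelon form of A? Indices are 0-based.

pivot(0,0)=3: scale R0 → (1, 0, 1, 4, 0)
  clear (2,0): R2 −= (2)R0 → (0, 4, 2, 4, 3)
  clear (3,0): R3 −= (1)R0 → (0, 2, 3, 3, 1)
pivot(1,1)=4: scale R1 → (0, 1, 3, 1, 3)
  clear (2,1): R2 −= (4)R1 → (0, 0, 0, 0, 1)
  clear (3,1): R3 −= (2)R1 → (0, 0, 2, 1, 0)
pivot(2,2): swap R2↔R3
pivot(2,2)=2: scale R2 → (0, 0, 1, 3, 0)
  clear (0,2): R0 −= (1)R2 → (1, 0, 0, 1, 0)
  clear (1,2): R1 −= (3)R2 → (0, 1, 0, 2, 3)
col 3: no nonzero at/below row 3; advance.
pivot(3,4)=1: scale R3 → (0, 0, 0, 0, 1)
  clear (1,4): R1 −= (3)R3 → (0, 1, 0, 2, 0)

M[3][3] = 0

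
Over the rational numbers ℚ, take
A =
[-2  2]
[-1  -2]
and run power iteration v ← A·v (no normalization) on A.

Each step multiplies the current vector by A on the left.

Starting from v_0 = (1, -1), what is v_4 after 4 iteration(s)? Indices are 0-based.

v_0 = (1, -1).
v_1 = A·v_0 = (-4, 1).
v_2 = A·v_1 = (10, 2).
v_3 = A·v_2 = (-16, -14).
v_4 = A·v_3 = (4, 44).

v_4 = (4, 44)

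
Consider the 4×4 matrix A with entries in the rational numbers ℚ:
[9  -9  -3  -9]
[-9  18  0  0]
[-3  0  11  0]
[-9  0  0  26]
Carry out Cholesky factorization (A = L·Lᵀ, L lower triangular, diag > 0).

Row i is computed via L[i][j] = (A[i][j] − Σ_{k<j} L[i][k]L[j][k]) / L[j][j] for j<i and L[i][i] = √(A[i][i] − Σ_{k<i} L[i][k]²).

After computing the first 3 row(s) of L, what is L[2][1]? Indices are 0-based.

L[2][1] = -1

Step 1: L[0][0] = √(9) = 3.
  L[1][0] = (-9) / L[0][0] = -3.
Step 2: L[1][1] = √(9) = 3.
  L[2][0] = (-3) / L[0][0] = -1.
  L[2][1] = (-3) / L[1][1] = -1.
Step 3: L[2][2] = √(9) = 3.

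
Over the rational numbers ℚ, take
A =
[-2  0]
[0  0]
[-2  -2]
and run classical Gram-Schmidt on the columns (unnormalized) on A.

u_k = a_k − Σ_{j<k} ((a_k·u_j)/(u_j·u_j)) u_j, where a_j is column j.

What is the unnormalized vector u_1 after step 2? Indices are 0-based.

Step 1: u_0 = a_0 = (-2, 0, -2).
Step 2: u_1 = a_1 − (1/2)·u_0 = (1, 0, -1).

u_1 = (1, 0, -1)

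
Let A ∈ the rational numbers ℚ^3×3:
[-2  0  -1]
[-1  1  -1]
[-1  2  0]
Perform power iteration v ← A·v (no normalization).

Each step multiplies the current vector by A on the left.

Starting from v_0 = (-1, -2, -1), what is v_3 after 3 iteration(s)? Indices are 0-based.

v_0 = (-1, -2, -1).
v_1 = A·v_0 = (3, 0, -3).
v_2 = A·v_1 = (-3, 0, -3).
v_3 = A·v_2 = (9, 6, 3).

v_3 = (9, 6, 3)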